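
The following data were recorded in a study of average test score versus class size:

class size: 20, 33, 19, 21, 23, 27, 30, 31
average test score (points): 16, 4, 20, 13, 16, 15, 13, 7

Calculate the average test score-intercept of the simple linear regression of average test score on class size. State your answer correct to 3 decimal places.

33.474

n = 8, Σx = 204, Σy = 104, Σxy = 2485, Σx² = 5410
Sxx = Σx² − (Σx)²/n = 5410 − 5202 = 208
Sxy = Σxy − (Σx)(Σy)/n = 2485 − 2652 = -167
b = Sxy/Sxx = -167/208 = -0.802885
a = ȳ − b·x̄ = 13 − (-0.802885)·25.5 = 33.473558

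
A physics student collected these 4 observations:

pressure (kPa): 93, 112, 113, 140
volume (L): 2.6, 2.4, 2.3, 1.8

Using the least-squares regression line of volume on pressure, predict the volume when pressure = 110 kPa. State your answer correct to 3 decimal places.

n = 4, Σx = 458, Σy = 9.1, Σxy = 1022.5, Σx² = 53562
Sxx = Σx² − (Σx)²/n = 53562 − 52441 = 1121
Sxy = Σxy − (Σx)(Σy)/n = 1022.5 − 1041.95 = -19.45
b = Sxy/Sxx = -19.45/1121 = -0.017351
a = ȳ − b·x̄ = 2.275 − (-0.017351)·114.5 = 4.261641
ŷ(110) = a + b·110 = 4.261641 + (-0.017351)·110 = 2.353078

2.353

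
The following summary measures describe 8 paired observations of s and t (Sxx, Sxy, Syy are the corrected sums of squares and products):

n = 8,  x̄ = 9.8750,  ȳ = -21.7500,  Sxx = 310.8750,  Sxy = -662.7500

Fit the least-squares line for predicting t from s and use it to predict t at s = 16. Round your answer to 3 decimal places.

-34.808

b = Sxy/Sxx = -662.75/310.875 = -2.131886
a = ȳ − b·x̄ = -21.75 − (-2.131886)·9.875 = -0.697628
ŷ(16) = a + b·16 = -0.697628 + (-2.131886)·16 = -34.807801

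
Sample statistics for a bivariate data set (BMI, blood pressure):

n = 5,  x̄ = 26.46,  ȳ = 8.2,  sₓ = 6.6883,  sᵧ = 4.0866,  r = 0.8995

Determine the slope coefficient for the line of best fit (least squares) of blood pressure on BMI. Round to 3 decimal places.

0.550

b = r · sᵧ/sₓ = 0.8995 · 4.0866/6.6883 = 0.549601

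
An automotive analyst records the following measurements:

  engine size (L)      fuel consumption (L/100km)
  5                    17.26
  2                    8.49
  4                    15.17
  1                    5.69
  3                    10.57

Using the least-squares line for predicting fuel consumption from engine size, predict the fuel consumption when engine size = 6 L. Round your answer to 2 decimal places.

n = 5, Σx = 15, Σy = 57.18, Σxy = 201.36, Σx² = 55
Sxx = Σx² − (Σx)²/n = 55 − 45 = 10
Sxy = Σxy − (Σx)(Σy)/n = 201.36 − 171.54 = 29.82
b = Sxy/Sxx = 29.82/10 = 2.982
a = ȳ − b·x̄ = 11.436 − 2.982·3 = 2.49
ŷ(6) = a + b·6 = 2.49 + 2.982·6 = 20.382

20.38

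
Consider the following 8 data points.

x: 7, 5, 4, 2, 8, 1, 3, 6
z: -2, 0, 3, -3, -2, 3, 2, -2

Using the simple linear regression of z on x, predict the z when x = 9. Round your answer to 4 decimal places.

-2.5357

n = 8, Σx = 36, Σy = -1, Σxy = -27, Σx² = 204
Sxx = Σx² − (Σx)²/n = 204 − 162 = 42
Sxy = Σxy − (Σx)(Σy)/n = -27 − (-4.5) = -22.5
b = Sxy/Sxx = -22.5/42 = -0.535714
a = ȳ − b·x̄ = -0.125 − (-0.535714)·4.5 = 2.285714
ŷ(9) = a + b·9 = 2.285714 + (-0.535714)·9 = -2.535714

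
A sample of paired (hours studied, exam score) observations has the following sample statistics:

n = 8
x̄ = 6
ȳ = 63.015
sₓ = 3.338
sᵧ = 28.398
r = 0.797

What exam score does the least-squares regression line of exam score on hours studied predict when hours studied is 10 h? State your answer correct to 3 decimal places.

90.137

b = r · sᵧ/sₓ = 0.797 · 28.398/3.338 = 6.780469
a = ȳ − b·x̄ = 63.015 − 6.780469·6 = 22.332185
ŷ(10) = a + b·10 = 22.332185 + 6.780469·10 = 90.136877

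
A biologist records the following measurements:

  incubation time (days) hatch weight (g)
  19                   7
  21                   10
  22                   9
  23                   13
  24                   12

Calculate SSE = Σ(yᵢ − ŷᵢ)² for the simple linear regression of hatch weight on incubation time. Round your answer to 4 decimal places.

n = 5, Σx = 109, Σy = 51, Σxy = 1128, Σx² = 2391, Σy² = 543
Sxx = Σx² − (Σx)²/n = 2391 − 2376.2 = 14.8
Sxy = Σxy − (Σx)(Σy)/n = 1128 − 1111.8 = 16.2
Syy = Σy² − (Σy)²/n = 543 − 520.2 = 22.8
b = Sxy/Sxx = 16.2/14.8 = 1.094595
SSE = Syy − b·Sxy = 22.8 − 1.094595·16.2 = 5.067568

5.0676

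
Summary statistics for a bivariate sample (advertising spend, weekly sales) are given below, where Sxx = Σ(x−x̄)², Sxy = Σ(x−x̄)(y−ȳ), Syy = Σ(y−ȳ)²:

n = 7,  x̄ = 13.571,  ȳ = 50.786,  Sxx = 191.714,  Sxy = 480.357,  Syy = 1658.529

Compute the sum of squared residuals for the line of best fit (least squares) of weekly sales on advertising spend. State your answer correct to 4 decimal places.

b = Sxy/Sxx = 480.357/191.714 = 2.505592
SSE = Syy − b·Sxy = 1658.529 − 2.505592·480.357 = 454.950506

454.9505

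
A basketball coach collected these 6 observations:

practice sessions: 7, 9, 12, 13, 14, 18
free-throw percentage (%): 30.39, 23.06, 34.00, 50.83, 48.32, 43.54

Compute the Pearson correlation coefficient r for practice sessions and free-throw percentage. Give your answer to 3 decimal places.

n = 6, Σx = 73, Σy = 230.14, Σxy = 2949.26, Σx² = 963, Σy² = 9425.5586
Sxx = Σx² − (Σx)²/n = 963 − 888.166667 = 74.833333
Sxy = Σxy − (Σx)(Σy)/n = 2949.26 − 2800.036667 = 149.223333
Syy = Σy² − (Σy)²/n = 9425.5586 − 8827.403267 = 598.155333
r = Sxy/√(Sxx·Syy) = 149.223333/√(44761.957444) = 149.223333/211.570219 = 0.705314

0.705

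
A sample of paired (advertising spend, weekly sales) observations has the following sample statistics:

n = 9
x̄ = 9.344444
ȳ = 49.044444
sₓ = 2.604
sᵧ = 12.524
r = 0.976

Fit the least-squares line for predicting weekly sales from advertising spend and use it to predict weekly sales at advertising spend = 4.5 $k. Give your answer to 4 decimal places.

b = r · sᵧ/sₓ = 0.976 · 12.524/2.604 = 4.694095
a = ȳ − b·x̄ = 49.044444 − 4.694095·9.344444 = 5.180734
ŷ(4.5) = a + b·4.5 = 5.180734 + 4.694095·4.5 = 26.304162

26.3042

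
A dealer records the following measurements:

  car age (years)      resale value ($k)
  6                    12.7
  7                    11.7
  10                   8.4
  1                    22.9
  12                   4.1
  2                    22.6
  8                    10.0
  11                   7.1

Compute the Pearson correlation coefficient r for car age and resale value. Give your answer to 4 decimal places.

n = 8, Σx = 57, Σy = 99.5, Σxy = 517.5, Σx² = 519, Σy² = 1571.13
Sxx = Σx² − (Σx)²/n = 519 − 406.125 = 112.875
Sxy = Σxy − (Σx)(Σy)/n = 517.5 − 708.9375 = -191.4375
Syy = Σy² − (Σy)²/n = 1571.13 − 1237.53125 = 333.59875
r = Sxy/√(Sxx·Syy) = -191.4375/√(37654.958906) = -191.4375/194.048857 = -0.986543

-0.9865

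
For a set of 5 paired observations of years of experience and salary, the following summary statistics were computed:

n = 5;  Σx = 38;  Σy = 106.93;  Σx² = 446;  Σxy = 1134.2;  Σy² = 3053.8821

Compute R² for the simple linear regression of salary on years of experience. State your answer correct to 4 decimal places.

0.8573

Sxx = Σx² − (Σx)²/n = 446 − 288.8 = 157.2
Sxy = Σxy − (Σx)(Σy)/n = 1134.2 − 812.668 = 321.532
Syy = Σy² − (Σy)²/n = 3053.8821 − 2286.80498 = 767.07712
R² = Sxy²/(Sxx·Syy) = (321.532)²/(157.2·767.07712) = 0.857347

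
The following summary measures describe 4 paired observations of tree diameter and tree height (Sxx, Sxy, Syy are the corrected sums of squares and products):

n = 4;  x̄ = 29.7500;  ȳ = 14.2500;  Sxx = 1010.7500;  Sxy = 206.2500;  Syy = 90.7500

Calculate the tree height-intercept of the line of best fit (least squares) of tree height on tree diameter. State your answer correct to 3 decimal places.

8.179

b = Sxy/Sxx = 206.25/1010.75 = 0.204056
a = ȳ − b·x̄ = 14.25 − 0.204056·29.75 = 8.179322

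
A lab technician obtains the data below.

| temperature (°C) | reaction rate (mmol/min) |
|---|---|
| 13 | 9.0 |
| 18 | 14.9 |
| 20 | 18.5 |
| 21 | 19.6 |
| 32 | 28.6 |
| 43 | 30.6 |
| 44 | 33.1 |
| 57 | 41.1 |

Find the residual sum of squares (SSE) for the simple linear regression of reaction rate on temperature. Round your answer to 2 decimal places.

33.91

n = 8, Σx = 248, Σy = 195.4, Σxy = 7196.9, Σx² = 9392, Σy² = 5568.56
Sxx = Σx² − (Σx)²/n = 9392 − 7688 = 1704
Sxy = Σxy − (Σx)(Σy)/n = 7196.9 − 6057.4 = 1139.5
Syy = Σy² − (Σy)²/n = 5568.56 − 4772.645 = 795.915
b = Sxy/Sxx = 1139.5/1704 = 0.668721
SSE = Syy − b·Sxy = 795.915 − 0.668721·1139.5 = 33.907811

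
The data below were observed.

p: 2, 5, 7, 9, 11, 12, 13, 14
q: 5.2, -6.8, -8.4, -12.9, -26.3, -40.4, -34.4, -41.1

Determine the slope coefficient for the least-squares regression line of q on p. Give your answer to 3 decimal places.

-3.977

n = 8, Σx = 73, Σy = -165.1, Σxy = -1995.2, Σx² = 789
Sxx = Σx² − (Σx)²/n = 789 − 666.125 = 122.875
Sxy = Σxy − (Σx)(Σy)/n = -1995.2 − (-1506.5375) = -488.6625
b = Sxy/Sxx = -488.6625/122.875 = -3.976907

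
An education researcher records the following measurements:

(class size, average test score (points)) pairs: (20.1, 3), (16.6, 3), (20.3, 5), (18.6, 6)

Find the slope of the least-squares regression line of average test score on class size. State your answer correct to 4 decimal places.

n = 4, Σx = 75.6, Σy = 17, Σxy = 323.2, Σx² = 1437.62
Sxx = Σx² − (Σx)²/n = 1437.62 − 1428.84 = 8.78
Sxy = Σxy − (Σx)(Σy)/n = 323.2 − 321.3 = 1.9
b = Sxy/Sxx = 1.9/8.78 = 0.216401

0.2164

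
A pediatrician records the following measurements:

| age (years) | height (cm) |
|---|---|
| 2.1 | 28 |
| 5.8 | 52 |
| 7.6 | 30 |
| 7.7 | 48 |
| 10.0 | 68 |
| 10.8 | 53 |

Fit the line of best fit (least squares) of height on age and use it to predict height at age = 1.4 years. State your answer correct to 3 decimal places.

26.623

n = 6, Σx = 44, Σy = 279, Σxy = 2210.4, Σx² = 371.74
Sxx = Σx² − (Σx)²/n = 371.74 − 322.666667 = 49.073333
Sxy = Σxy − (Σx)(Σy)/n = 2210.4 − 2046 = 164.4
b = Sxy/Sxx = 164.4/49.073333 = 3.350088
a = ȳ − b·x̄ = 46.5 − 3.350088·7.333333 = 21.932686
ŷ(1.4) = a + b·1.4 = 21.932686 + 3.350088·1.4 = 26.622809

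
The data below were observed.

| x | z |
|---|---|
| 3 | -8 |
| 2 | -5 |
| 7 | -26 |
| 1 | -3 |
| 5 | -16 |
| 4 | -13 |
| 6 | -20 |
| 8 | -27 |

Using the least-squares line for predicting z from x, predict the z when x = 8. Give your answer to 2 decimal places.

n = 8, Σx = 36, Σy = -118, Σxy = -687, Σx² = 204
Sxx = Σx² − (Σx)²/n = 204 − 162 = 42
Sxy = Σxy − (Σx)(Σy)/n = -687 − (-531) = -156
b = Sxy/Sxx = -156/42 = -3.714286
a = ȳ − b·x̄ = -14.75 − (-3.714286)·4.5 = 1.964286
ŷ(8) = a + b·8 = 1.964286 + (-3.714286)·8 = -27.75

-27.75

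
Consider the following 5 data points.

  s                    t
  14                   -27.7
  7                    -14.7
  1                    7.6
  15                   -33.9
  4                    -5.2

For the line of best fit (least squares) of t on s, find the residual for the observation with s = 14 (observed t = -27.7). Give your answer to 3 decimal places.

2.712

n = 5, Σx = 41, Σy = -73.9, Σxy = -1012.4, Σx² = 487
Sxx = Σx² − (Σx)²/n = 487 − 336.2 = 150.8
Sxy = Σxy − (Σx)(Σy)/n = -1012.4 − (-605.98) = -406.42
b = Sxy/Sxx = -406.42/150.8 = -2.695093
a = ȳ − b·x̄ = -14.78 − (-2.695093)·8.2 = 7.319761
ŷ(14) = 7.319761 + (-2.695093)·14 = -30.411538
residual = y − ŷ = -27.7 − (-30.411538) = 2.711538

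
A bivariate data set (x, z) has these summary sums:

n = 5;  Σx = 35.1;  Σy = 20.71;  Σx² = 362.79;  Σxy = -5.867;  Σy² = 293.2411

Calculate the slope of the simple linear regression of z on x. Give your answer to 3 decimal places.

-1.300

Sxx = Σx² − (Σx)²/n = 362.79 − 246.402 = 116.388
Sxy = Σxy − (Σx)(Σy)/n = -5.867 − 145.3842 = -151.2512
b = Sxy/Sxx = -151.2512/116.388 = -1.299543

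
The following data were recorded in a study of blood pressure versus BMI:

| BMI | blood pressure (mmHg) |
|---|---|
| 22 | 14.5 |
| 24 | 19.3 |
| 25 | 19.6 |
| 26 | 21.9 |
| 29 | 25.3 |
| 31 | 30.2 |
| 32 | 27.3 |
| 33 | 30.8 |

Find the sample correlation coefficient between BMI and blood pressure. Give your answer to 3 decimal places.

n = 8, Σx = 222, Σy = 188.9, Σxy = 5401.5, Σx² = 6276, Σy² = 4692.57
Sxx = Σx² − (Σx)²/n = 6276 − 6160.5 = 115.5
Sxy = Σxy − (Σx)(Σy)/n = 5401.5 − 5241.975 = 159.525
Syy = Σy² − (Σy)²/n = 4692.57 − 4460.40125 = 232.16875
r = Sxy/√(Sxx·Syy) = 159.525/√(26815.490625) = 159.525/163.754361 = 0.974173

0.974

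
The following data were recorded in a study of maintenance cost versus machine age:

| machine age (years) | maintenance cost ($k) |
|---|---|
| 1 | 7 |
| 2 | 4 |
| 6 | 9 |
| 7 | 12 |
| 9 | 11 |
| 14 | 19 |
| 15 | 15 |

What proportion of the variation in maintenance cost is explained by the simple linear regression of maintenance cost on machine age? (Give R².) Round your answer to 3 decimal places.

n = 7, Σx = 54, Σy = 77, Σxy = 743, Σx² = 592, Σy² = 997
Sxx = Σx² − (Σx)²/n = 592 − 416.571429 = 175.428571
Sxy = Σxy − (Σx)(Σy)/n = 743 − 594 = 149
Syy = Σy² − (Σy)²/n = 997 − 847 = 150
R² = Sxy²/(Sxx·Syy) = (149)²/(175.428571·150) = 0.843686

0.844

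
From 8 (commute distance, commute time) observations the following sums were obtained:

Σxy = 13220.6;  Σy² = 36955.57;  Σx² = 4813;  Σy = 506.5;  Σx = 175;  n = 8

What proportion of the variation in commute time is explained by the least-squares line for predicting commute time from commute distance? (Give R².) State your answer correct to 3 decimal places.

Sxx = Σx² − (Σx)²/n = 4813 − 3828.125 = 984.875
Sxy = Σxy − (Σx)(Σy)/n = 13220.6 − 11079.6875 = 2140.9125
Syy = Σy² − (Σy)²/n = 36955.57 − 32067.78125 = 4887.78875
R² = Sxy²/(Sxx·Syy) = (2140.9125)²/(984.875·4887.78875) = 0.952148

0.952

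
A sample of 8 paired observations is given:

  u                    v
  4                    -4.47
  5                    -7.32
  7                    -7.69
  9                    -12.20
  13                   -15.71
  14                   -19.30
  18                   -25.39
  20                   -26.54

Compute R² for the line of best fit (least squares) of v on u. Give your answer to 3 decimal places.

n = 8, Σx = 90, Σy = -118.62, Σxy = -1680.36, Σx² = 1260, Σy² = 2249.8572
Sxx = Σx² − (Σx)²/n = 1260 − 1012.5 = 247.5
Sxy = Σxy − (Σx)(Σy)/n = -1680.36 − (-1334.475) = -345.885
Syy = Σy² − (Σy)²/n = 2249.8572 − 1758.83805 = 491.01915
R² = Sxy²/(Sxx·Syy) = (-345.885)²/(247.5·491.01915) = 0.984441

0.984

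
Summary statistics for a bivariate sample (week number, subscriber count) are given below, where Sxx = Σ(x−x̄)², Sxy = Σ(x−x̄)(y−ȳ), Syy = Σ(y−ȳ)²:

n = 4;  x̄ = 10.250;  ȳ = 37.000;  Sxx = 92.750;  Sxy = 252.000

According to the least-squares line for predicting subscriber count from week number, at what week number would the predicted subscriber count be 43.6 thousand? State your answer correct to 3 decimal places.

12.679

b = Sxy/Sxx = 252/92.75 = 2.716981
a = ȳ − b·x̄ = 37 − 2.716981·10.25 = 9.150943
Set a + b·x = 43.6: x = (43.6 − 9.150943) / 2.716981 = 12.679167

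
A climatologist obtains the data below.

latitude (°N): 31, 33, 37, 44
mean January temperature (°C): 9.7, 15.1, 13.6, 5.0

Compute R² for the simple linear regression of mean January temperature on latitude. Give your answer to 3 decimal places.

0.431

n = 4, Σx = 145, Σy = 43.4, Σxy = 1522.2, Σx² = 5355, Σy² = 532.06
Sxx = Σx² − (Σx)²/n = 5355 − 5256.25 = 98.75
Sxy = Σxy − (Σx)(Σy)/n = 1522.2 − 1573.25 = -51.05
Syy = Σy² − (Σy)²/n = 532.06 − 470.89 = 61.17
R² = Sxy²/(Sxx·Syy) = (-51.05)²/(98.75·61.17) = 0.431436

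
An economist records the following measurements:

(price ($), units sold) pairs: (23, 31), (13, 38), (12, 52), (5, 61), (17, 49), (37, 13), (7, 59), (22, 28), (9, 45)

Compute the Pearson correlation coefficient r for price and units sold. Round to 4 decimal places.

-0.9306

n = 9, Σx = 145, Σy = 376, Σxy = 4884, Σx² = 3139, Σy² = 17690
Sxx = Σx² − (Σx)²/n = 3139 − 2336.111111 = 802.888889
Sxy = Σxy − (Σx)(Σy)/n = 4884 − 6057.777778 = -1173.777778
Syy = Σy² − (Σy)²/n = 17690 − 15708.444444 = 1981.555556
r = Sxy/√(Sxx·Syy) = -1173.777778/√(1590968.938272) = -1173.777778/1261.336172 = -0.930583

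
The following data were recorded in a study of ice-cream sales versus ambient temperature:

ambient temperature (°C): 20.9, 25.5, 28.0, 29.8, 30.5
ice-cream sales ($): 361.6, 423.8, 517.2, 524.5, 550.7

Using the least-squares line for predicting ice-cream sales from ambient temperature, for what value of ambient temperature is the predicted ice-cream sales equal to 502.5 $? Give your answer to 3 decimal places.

n = 5, Σx = 134.7, Σy = 2377.8, Σxy = 65272.39, Σx² = 3689.35
Sxx = Σx² − (Σx)²/n = 3689.35 − 3628.818 = 60.532
Sxy = Σxy − (Σx)(Σy)/n = 65272.39 − 64057.932 = 1214.458
b = Sxy/Sxx = 1214.458/60.532 = 20.063074
a = ȳ − b·x̄ = 475.56 − 20.063074·26.94 = -64.939216
Set a + b·x = 502.5: x = (502.5 − (-64.939216)) / 20.063074 = 28.282765

28.283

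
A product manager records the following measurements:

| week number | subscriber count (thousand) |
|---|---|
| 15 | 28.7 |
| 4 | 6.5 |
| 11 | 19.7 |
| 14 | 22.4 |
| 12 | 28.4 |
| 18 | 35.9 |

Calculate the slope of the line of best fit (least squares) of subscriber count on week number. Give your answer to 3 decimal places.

n = 6, Σx = 74, Σy = 141.6, Σxy = 1973.8, Σx² = 1026
Sxx = Σx² − (Σx)²/n = 1026 − 912.666667 = 113.333333
Sxy = Σxy − (Σx)(Σy)/n = 1973.8 − 1746.4 = 227.4
b = Sxy/Sxx = 227.4/113.333333 = 2.006471

2.006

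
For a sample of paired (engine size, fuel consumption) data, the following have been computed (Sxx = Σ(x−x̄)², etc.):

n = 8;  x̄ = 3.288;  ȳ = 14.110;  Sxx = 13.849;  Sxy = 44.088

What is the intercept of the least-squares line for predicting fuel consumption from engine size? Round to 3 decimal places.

b = Sxy/Sxx = 44.088/13.849 = 3.183479
a = ȳ − b·x̄ = 14.11 − 3.183479·3.288 = 3.642721

3.643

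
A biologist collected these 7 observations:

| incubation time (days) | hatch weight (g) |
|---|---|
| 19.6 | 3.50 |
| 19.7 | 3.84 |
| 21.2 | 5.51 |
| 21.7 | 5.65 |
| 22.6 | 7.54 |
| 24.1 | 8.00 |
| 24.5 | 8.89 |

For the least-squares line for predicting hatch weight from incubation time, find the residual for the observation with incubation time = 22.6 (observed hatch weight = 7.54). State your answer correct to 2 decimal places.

n = 7, Σx = 153.4, Σy = 42.93, Σxy = 964.674, Σx² = 3384.4
Sxx = Σx² − (Σx)²/n = 3384.4 − 3361.651429 = 22.748571
Sxy = Σxy − (Σx)(Σy)/n = 964.674 − 940.780286 = 23.893714
b = Sxy/Sxx = 23.893714/22.748571 = 1.050339
a = ȳ − b·x̄ = 6.132857 − 1.050339·21.914286 = -16.884574
ŷ(22.6) = -16.884574 + 1.050339·22.6 = 6.853090
residual = y − ŷ = 7.54 − 6.853090 = 0.686910

0.69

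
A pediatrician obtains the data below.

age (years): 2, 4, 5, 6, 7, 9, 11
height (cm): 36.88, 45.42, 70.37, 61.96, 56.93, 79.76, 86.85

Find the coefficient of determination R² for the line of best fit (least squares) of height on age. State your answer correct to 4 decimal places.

n = 7, Σx = 44, Σy = 438.17, Σxy = 3050.75, Σx² = 332, Σy² = 29359.6943
Sxx = Σx² − (Σx)²/n = 332 − 276.571429 = 55.428571
Sxy = Σxy − (Σx)(Σy)/n = 3050.75 − 2754.211429 = 296.538571
Syy = Σy² − (Σy)²/n = 29359.6943 − 27427.564129 = 1932.130171
R² = Sxy²/(Sxx·Syy) = (296.538571)²/(55.428571·1932.130171) = 0.821093

0.8211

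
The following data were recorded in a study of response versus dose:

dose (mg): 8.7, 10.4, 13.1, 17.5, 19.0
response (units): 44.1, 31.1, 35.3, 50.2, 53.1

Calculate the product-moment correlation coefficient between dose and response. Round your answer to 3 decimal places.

n = 5, Σx = 68.7, Σy = 213.8, Σxy = 3056.94, Σx² = 1022.71, Σy² = 9497.76
Sxx = Σx² − (Σx)²/n = 1022.71 − 943.938 = 78.772
Sxy = Σxy − (Σx)(Σy)/n = 3056.94 − 2937.612 = 119.328
Syy = Σy² − (Σy)²/n = 9497.76 − 9142.088 = 355.672
r = Sxy/√(Sxx·Syy) = 119.328/√(28016.994784) = 119.328/167.382779 = 0.712905

0.713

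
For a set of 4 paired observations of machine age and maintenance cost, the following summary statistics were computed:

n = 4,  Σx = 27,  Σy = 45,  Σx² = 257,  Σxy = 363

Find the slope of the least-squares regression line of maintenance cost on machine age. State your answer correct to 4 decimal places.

Sxx = Σx² − (Σx)²/n = 257 − 182.25 = 74.75
Sxy = Σxy − (Σx)(Σy)/n = 363 − 303.75 = 59.25
b = Sxy/Sxx = 59.25/74.75 = 0.792642

0.7926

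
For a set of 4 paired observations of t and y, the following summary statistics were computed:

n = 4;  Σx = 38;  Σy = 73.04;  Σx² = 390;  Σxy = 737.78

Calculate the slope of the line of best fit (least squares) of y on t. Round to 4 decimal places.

1.5138

Sxx = Σx² − (Σx)²/n = 390 − 361 = 29
Sxy = Σxy − (Σx)(Σy)/n = 737.78 − 693.88 = 43.9
b = Sxy/Sxx = 43.9/29 = 1.513793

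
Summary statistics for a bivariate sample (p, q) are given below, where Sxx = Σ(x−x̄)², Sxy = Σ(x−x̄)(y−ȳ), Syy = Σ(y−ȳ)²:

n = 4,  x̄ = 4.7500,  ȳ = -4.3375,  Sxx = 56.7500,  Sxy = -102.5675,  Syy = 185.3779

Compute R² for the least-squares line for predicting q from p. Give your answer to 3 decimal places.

R² = Sxy²/(Sxx·Syy) = (-102.5675)²/(56.75·185.3779) = 0.999990

1.000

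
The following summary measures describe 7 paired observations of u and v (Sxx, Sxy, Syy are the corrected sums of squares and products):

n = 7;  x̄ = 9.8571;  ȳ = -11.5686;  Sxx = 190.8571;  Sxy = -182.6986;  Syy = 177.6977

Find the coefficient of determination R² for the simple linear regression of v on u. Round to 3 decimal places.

0.984

R² = Sxy²/(Sxx·Syy) = (-182.6986)²/(190.8571·177.6977) = 0.984193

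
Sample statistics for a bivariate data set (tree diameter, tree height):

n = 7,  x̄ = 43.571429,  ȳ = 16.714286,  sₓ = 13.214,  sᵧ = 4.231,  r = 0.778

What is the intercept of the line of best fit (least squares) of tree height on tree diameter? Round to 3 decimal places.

b = r · sᵧ/sₓ = 0.778 · 4.231/13.214 = 0.249108
a = ȳ − b·x̄ = 16.714286 − 0.249108·43.571429 = 5.860278

5.860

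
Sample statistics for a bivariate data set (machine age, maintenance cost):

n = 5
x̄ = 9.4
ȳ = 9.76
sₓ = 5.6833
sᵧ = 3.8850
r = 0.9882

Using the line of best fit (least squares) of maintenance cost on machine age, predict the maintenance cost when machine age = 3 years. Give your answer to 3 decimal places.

5.437

b = r · sᵧ/sₓ = 0.9882 · 3.885/5.6833 = 0.675515
a = ȳ − b·x̄ = 9.76 − 0.675515·9.4 = 3.410155
ŷ(3) = a + b·3 = 3.410155 + 0.675515·3 = 5.436701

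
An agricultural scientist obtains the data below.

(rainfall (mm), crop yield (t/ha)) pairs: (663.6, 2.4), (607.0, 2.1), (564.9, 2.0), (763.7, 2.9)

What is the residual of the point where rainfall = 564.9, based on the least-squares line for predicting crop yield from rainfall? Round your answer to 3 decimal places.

0.047

n = 4, Σx = 2599.2, Σy = 9.4, Σxy = 6211.87, Σx² = 1711163.66
Sxx = Σx² − (Σx)²/n = 1711163.66 − 1688960.16 = 22203.5
Sxy = Σxy − (Σx)(Σy)/n = 6211.87 − 6108.12 = 103.75
b = Sxy/Sxx = 103.75/22203.5 = 0.004673
a = ȳ − b·x̄ = 2.35 − 0.004673·649.8 = -0.686312
ŷ(564.9) = -0.686312 + 0.004673·564.9 = 1.953289
residual = y − ŷ = 2.0 − 1.953289 = 0.046711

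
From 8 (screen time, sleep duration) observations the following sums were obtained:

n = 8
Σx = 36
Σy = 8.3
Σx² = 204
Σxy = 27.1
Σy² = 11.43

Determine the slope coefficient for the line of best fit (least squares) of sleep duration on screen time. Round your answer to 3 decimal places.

Sxx = Σx² − (Σx)²/n = 204 − 162 = 42
Sxy = Σxy − (Σx)(Σy)/n = 27.1 − 37.35 = -10.25
b = Sxy/Sxx = -10.25/42 = -0.244048

-0.244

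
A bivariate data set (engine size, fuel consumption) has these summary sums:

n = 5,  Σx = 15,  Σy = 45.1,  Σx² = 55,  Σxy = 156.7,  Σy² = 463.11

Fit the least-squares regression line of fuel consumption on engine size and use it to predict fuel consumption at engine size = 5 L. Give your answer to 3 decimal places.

13.300

Sxx = Σx² − (Σx)²/n = 55 − 45 = 10
Sxy = Σxy − (Σx)(Σy)/n = 156.7 − 135.3 = 21.4
b = Sxy/Sxx = 21.4/10 = 2.14
a = ȳ − b·x̄ = 9.02 − 2.14·3 = 2.6
ŷ(5) = a + b·5 = 2.6 + 2.14·5 = 13.3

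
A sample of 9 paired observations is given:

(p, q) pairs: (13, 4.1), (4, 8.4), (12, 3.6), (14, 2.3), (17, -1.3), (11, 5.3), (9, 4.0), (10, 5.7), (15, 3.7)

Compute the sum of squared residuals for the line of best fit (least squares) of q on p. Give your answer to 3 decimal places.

12.126

n = 9, Σx = 105, Σy = 35.8, Σxy = 347, Σx² = 1341, Σy² = 197.58
Sxx = Σx² − (Σx)²/n = 1341 − 1225 = 116
Sxy = Σxy − (Σx)(Σy)/n = 347 − 417.666667 = -70.666667
Syy = Σy² − (Σy)²/n = 197.58 − 142.404444 = 55.175556
b = Sxy/Sxx = -70.666667/116 = -0.609195
SSE = Syy − b·Sxy = 55.175556 − (-0.609195)·(-70.666667) = 12.125747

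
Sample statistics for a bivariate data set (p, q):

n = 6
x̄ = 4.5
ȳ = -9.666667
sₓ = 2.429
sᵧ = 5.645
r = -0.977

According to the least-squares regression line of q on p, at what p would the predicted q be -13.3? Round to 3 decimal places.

6.100

b = r · sᵧ/sₓ = -0.977 · 5.645/2.429 = -2.270550
a = ȳ − b·x̄ = -9.666667 − (-2.270550)·4.5 = 0.550806
Set a + b·x = -13.3: x = (-13.3 − 0.550806) / (-2.270550) = 6.100200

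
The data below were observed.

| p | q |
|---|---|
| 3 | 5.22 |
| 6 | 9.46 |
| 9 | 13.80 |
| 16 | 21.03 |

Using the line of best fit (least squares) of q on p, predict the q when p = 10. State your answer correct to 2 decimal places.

14.19

n = 4, Σx = 34, Σy = 49.51, Σxy = 533.1, Σx² = 382
Sxx = Σx² − (Σx)²/n = 382 − 289 = 93
Sxy = Σxy − (Σx)(Σy)/n = 533.1 − 420.835 = 112.265
b = Sxy/Sxx = 112.265/93 = 1.207151
a = ȳ − b·x̄ = 12.3775 − 1.207151·8.5 = 2.116720
ŷ(10) = a + b·10 = 2.116720 + 1.207151·10 = 14.188226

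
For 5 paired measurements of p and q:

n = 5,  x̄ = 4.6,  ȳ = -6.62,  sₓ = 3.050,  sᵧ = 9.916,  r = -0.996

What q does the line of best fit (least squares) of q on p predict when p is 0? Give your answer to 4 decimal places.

8.2755

b = r · sᵧ/sₓ = -0.996 · 9.916/3.05 = -3.238143
a = ȳ − b·x̄ = -6.62 − (-3.238143)·4.6 = 8.275458
ŷ(0) = a + b·0 = 8.275458 + (-3.238143)·0 = 8.275458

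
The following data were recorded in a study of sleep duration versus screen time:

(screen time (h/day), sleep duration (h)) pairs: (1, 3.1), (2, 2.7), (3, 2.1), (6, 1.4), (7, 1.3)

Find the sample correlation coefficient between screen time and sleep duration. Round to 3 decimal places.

n = 5, Σx = 19, Σy = 10.6, Σxy = 32.3, Σx² = 99, Σy² = 24.96
Sxx = Σx² − (Σx)²/n = 99 − 72.2 = 26.8
Sxy = Σxy − (Σx)(Σy)/n = 32.3 − 40.28 = -7.98
Syy = Σy² − (Σy)²/n = 24.96 − 22.472 = 2.488
r = Sxy/√(Sxx·Syy) = -7.98/√(66.6784) = -7.98/8.165684 = -0.977260

-0.977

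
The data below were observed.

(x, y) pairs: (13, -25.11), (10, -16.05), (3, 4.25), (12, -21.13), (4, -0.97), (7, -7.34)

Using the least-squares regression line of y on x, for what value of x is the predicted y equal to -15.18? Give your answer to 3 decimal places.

n = 6, Σx = 49, Σy = -66.35, Σxy = -783, Σx² = 487
Sxx = Σx² − (Σx)²/n = 487 − 400.166667 = 86.833333
Sxy = Σxy − (Σx)(Σy)/n = -783 − (-541.858333) = -241.141667
b = Sxy/Sxx = -241.141667/86.833333 = -2.777063
a = ȳ − b·x̄ = -11.058333 − (-2.777063)·8.166667 = 11.621017
Set a + b·x = -15.18: x = (-15.18 − 11.621017) / (-2.777063) = 9.650848

9.651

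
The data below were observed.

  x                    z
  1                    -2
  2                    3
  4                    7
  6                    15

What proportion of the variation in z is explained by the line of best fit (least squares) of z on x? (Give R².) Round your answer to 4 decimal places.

0.9781

n = 4, Σx = 13, Σy = 23, Σxy = 122, Σx² = 57, Σy² = 287
Sxx = Σx² − (Σx)²/n = 57 − 42.25 = 14.75
Sxy = Σxy − (Σx)(Σy)/n = 122 − 74.75 = 47.25
Syy = Σy² − (Σy)²/n = 287 − 132.25 = 154.75
R² = Sxy²/(Sxx·Syy) = (47.25)²/(14.75·154.75) = 0.978095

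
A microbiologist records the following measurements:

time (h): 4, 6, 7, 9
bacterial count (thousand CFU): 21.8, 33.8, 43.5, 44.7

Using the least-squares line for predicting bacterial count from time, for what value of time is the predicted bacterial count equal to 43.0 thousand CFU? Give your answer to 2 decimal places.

7.98

n = 4, Σx = 26, Σy = 143.8, Σxy = 996.8, Σx² = 182
Sxx = Σx² − (Σx)²/n = 182 − 169 = 13
Sxy = Σxy − (Σx)(Σy)/n = 996.8 − 934.7 = 62.1
b = Sxy/Sxx = 62.1/13 = 4.776923
a = ȳ − b·x̄ = 35.95 − 4.776923·6.5 = 4.9
Set a + b·x = 43.0: x = (43.0 − 4.9) / 4.776923 = 7.975845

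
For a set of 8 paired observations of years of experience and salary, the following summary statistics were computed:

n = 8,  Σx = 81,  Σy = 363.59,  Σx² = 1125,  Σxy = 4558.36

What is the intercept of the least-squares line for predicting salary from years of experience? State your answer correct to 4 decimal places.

16.3229

Sxx = Σx² − (Σx)²/n = 1125 − 820.125 = 304.875
Sxy = Σxy − (Σx)(Σy)/n = 4558.36 − 3681.34875 = 877.01125
b = Sxy/Sxx = 877.01125/304.875 = 2.876626
a = ȳ − b·x̄ = 45.44875 − 2.876626·10.125 = 16.322915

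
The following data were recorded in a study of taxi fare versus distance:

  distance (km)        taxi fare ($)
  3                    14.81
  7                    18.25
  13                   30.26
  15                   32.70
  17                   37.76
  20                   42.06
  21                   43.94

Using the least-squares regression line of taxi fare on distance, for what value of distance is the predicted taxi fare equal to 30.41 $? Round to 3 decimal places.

n = 7, Σx = 96, Σy = 219.78, Σxy = 3461.92, Σx² = 1582
Sxx = Σx² − (Σx)²/n = 1582 − 1316.571429 = 265.428571
Sxy = Σxy − (Σx)(Σy)/n = 3461.92 − 3014.125714 = 447.794286
b = Sxy/Sxx = 447.794286/265.428571 = 1.687061
a = ȳ − b·x̄ = 31.397143 − 1.687061·13.714286 = 8.260301
Set a + b·x = 30.41: x = (30.41 − 8.260301) / 1.687061 = 13.129160

13.129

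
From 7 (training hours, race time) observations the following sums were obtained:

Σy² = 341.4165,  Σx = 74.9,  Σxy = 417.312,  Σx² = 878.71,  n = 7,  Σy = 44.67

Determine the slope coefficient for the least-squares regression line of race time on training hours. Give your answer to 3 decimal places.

-0.785

Sxx = Σx² − (Σx)²/n = 878.71 − 801.43 = 77.28
Sxy = Σxy − (Σx)(Σy)/n = 417.312 − 477.969 = -60.657
b = Sxy/Sxx = -60.657/77.28 = -0.784899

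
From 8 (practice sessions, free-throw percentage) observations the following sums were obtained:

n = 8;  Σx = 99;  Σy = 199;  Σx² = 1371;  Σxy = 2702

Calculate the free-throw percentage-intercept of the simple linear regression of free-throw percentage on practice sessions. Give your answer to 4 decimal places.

Sxx = Σx² − (Σx)²/n = 1371 − 1225.125 = 145.875
Sxy = Σxy − (Σx)(Σy)/n = 2702 − 2462.625 = 239.375
b = Sxy/Sxx = 239.375/145.875 = 1.640960
a = ȳ − b·x̄ = 24.875 − 1.640960·12.375 = 4.568123

4.5681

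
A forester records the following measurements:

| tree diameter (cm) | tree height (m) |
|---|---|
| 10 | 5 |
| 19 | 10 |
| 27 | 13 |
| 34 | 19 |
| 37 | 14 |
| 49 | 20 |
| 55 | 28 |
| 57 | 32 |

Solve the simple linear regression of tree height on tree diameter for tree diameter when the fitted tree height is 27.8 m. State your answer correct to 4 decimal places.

n = 8, Σx = 288, Σy = 141, Σxy = 6099, Σx² = 12390
Sxx = Σx² − (Σx)²/n = 12390 − 10368 = 2022
Sxy = Σxy − (Σx)(Σy)/n = 6099 − 5076 = 1023
b = Sxy/Sxx = 1023/2022 = 0.505935
a = ȳ − b·x̄ = 17.625 − 0.505935·36 = -0.588650
Set a + b·x = 27.8: x = (27.8 − (-0.588650)) / 0.505935 = 56.111290

56.1113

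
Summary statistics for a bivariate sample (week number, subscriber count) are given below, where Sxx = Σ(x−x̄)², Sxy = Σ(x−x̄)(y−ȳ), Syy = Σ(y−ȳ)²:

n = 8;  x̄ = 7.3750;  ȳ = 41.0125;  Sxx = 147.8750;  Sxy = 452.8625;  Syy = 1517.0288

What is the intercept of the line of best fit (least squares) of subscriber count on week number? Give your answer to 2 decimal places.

b = Sxy/Sxx = 452.8625/147.875 = 3.062468
a = ȳ − b·x̄ = 41.0125 − 3.062468·7.375 = 18.426796

18.43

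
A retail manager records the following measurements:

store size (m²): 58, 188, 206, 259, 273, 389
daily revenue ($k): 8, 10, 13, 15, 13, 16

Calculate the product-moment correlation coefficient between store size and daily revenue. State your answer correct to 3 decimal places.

n = 6, Σx = 1373, Σy = 75, Σxy = 18680, Σx² = 374075, Σy² = 983
Sxx = Σx² − (Σx)²/n = 374075 − 314188.166667 = 59886.833333
Sxy = Σxy − (Σx)(Σy)/n = 18680 − 17162.5 = 1517.5
Syy = Σy² − (Σy)²/n = 983 − 937.5 = 45.5
r = Sxy/√(Sxx·Syy) = 1517.5/√(2724850.916667) = 1517.5/1650.712245 = 0.919300

0.919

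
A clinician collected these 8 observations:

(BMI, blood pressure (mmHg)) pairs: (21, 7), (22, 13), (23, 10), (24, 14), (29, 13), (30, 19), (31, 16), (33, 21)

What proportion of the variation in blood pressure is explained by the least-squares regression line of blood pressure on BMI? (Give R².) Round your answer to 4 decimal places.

n = 8, Σx = 213, Σy = 113, Σxy = 3135, Σx² = 5821, Σy² = 1741
Sxx = Σx² − (Σx)²/n = 5821 − 5671.125 = 149.875
Sxy = Σxy − (Σx)(Σy)/n = 3135 − 3008.625 = 126.375
Syy = Σy² − (Σy)²/n = 1741 − 1596.125 = 144.875
R² = Sxy²/(Sxx·Syy) = (126.375)²/(149.875·144.875) = 0.735529

0.7355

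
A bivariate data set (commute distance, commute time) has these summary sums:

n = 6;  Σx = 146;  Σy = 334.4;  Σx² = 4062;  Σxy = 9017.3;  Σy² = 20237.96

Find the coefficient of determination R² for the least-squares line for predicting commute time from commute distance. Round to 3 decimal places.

0.950

Sxx = Σx² − (Σx)²/n = 4062 − 3552.666667 = 509.333333
Sxy = Σxy − (Σx)(Σy)/n = 9017.3 − 8137.066667 = 880.233333
Syy = Σy² − (Σy)²/n = 20237.96 − 18637.226667 = 1600.733333
R² = Sxy²/(Sxx·Syy) = (880.233333)²/(509.333333·1600.733333) = 0.950330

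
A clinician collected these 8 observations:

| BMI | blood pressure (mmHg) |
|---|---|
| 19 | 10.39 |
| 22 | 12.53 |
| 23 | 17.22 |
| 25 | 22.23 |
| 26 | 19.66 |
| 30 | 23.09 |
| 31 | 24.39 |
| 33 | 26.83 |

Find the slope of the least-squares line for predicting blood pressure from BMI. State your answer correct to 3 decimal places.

n = 8, Σx = 209, Σy = 156.34, Σxy = 4270.22, Σx² = 5625
Sxx = Σx² − (Σx)²/n = 5625 − 5460.125 = 164.875
Sxy = Σxy − (Σx)(Σy)/n = 4270.22 − 4084.3825 = 185.8375
b = Sxy/Sxx = 185.8375/164.875 = 1.127142

1.127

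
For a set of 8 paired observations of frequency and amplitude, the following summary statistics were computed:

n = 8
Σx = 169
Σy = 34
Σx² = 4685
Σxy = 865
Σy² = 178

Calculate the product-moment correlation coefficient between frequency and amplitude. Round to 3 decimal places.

Sxx = Σx² − (Σx)²/n = 4685 − 3570.125 = 1114.875
Sxy = Σxy − (Σx)(Σy)/n = 865 − 718.25 = 146.75
Syy = Σy² − (Σy)²/n = 178 − 144.5 = 33.5
r = Sxy/√(Sxx·Syy) = 146.75/√(37348.3125) = 146.75/193.257115 = 0.759351

0.759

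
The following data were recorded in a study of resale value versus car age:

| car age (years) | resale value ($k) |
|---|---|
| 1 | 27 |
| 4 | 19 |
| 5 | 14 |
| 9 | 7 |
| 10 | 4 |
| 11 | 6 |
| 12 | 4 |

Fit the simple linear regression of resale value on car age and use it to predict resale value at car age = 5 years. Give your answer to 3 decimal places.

16.626

n = 7, Σx = 52, Σy = 81, Σxy = 390, Σx² = 488
Sxx = Σx² − (Σx)²/n = 488 − 386.285714 = 101.714286
Sxy = Σxy − (Σx)(Σy)/n = 390 − 601.714286 = -211.714286
b = Sxy/Sxx = -211.714286/101.714286 = -2.081461
a = ȳ − b·x̄ = 11.571429 − (-2.081461)·7.428571 = 27.033708
ŷ(5) = a + b·5 = 27.033708 + (-2.081461)·5 = 16.626404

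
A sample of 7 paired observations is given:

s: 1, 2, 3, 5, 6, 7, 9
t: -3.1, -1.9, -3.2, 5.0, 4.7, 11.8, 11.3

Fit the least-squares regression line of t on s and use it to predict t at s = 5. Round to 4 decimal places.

4.1214

n = 7, Σx = 33, Σy = 24.6, Σxy = 221, Σx² = 205
Sxx = Σx² − (Σx)²/n = 205 − 155.571429 = 49.428571
Sxy = Σxy − (Σx)(Σy)/n = 221 − 115.971429 = 105.028571
b = Sxy/Sxx = 105.028571/49.428571 = 2.124855
a = ȳ − b·x̄ = 3.514286 − 2.124855·4.714286 = -6.502890
ŷ(5) = a + b·5 = -6.502890 + 2.124855·5 = 4.121387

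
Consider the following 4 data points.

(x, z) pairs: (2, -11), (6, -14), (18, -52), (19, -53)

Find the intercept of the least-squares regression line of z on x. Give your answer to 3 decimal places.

-2.337

n = 4, Σx = 45, Σy = -130, Σxy = -2049, Σx² = 725
Sxx = Σx² − (Σx)²/n = 725 − 506.25 = 218.75
Sxy = Σxy − (Σx)(Σy)/n = -2049 − (-1462.5) = -586.5
b = Sxy/Sxx = -586.5/218.75 = -2.681143
a = ȳ − b·x̄ = -32.5 − (-2.681143)·11.25 = -2.337143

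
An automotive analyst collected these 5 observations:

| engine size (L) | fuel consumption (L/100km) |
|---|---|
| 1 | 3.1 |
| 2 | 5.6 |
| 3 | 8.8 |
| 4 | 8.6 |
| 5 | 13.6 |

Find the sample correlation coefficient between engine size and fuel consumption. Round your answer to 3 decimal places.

0.963

n = 5, Σx = 15, Σy = 39.7, Σxy = 143.1, Σx² = 55, Σy² = 377.33
Sxx = Σx² − (Σx)²/n = 55 − 45 = 10
Sxy = Σxy − (Σx)(Σy)/n = 143.1 − 119.1 = 24
Syy = Σy² − (Σy)²/n = 377.33 − 315.218 = 62.112
r = Sxy/√(Sxx·Syy) = 24/√(621.12) = 24/24.922279 = 0.962994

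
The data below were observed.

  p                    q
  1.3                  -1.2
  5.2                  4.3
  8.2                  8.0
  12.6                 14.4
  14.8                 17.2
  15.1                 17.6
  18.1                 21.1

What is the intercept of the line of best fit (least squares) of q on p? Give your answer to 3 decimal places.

n = 7, Σx = 75.3, Σy = 81.4, Σxy = 1170.07, Σx² = 1029.39
Sxx = Σx² − (Σx)²/n = 1029.39 − 810.012857 = 219.377143
Sxy = Σxy − (Σx)(Σy)/n = 1170.07 − 875.631429 = 294.438571
b = Sxy/Sxx = 294.438571/219.377143 = 1.342157
a = ȳ − b·x̄ = 11.628571 − 1.342157·10.757143 = -2.809203

-2.809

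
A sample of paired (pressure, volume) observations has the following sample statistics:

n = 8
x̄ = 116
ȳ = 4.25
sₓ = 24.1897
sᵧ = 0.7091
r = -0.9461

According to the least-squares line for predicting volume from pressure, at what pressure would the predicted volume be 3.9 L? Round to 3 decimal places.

128.620

b = r · sᵧ/sₓ = -0.9461 · 0.7091/24.1897 = -0.027734
a = ȳ − b·x̄ = 4.25 − (-0.027734)·116 = 7.467155
Set a + b·x = 3.9: x = (3.9 − 7.467155) / (-0.027734) = 128.619844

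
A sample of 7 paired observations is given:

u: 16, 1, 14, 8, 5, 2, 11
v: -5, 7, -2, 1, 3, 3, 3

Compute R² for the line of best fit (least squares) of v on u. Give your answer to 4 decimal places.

n = 7, Σx = 57, Σy = 10, Σxy = -39, Σx² = 667, Σy² = 106
Sxx = Σx² − (Σx)²/n = 667 − 464.142857 = 202.857143
Sxy = Σxy − (Σx)(Σy)/n = -39 − 81.428571 = -120.428571
Syy = Σy² − (Σy)²/n = 106 − 14.285714 = 91.714286
R² = Sxy²/(Sxx·Syy) = (-120.428571)²/(202.857143·91.714286) = 0.779528

0.7795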